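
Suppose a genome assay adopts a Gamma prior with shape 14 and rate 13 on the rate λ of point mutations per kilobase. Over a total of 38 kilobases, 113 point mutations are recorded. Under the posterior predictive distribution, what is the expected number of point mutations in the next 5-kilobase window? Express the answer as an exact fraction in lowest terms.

Total count 113 over total exposure 38 kilobases.
Posterior: α' = 14 + 113 = 127, β' = 13 + 38 = 51.
Predictive mean over a 5-kilobase window = T·E[λ|data] = 5·127/51 = 635/51.

635/51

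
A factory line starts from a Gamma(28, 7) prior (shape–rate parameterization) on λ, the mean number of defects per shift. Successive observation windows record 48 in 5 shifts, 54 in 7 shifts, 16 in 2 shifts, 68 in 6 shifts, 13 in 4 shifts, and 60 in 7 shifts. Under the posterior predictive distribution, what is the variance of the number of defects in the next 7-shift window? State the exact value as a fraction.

Total count: 48 + 54 + 16 + 68 + 13 + 60 = 259.
Total exposure: 5 + 7 + 2 + 6 + 4 + 7 = 31 shifts.
By Gamma–Poisson conjugacy, the posterior is Gamma(α + Σx, β + Σt) = Gamma(28 + 259, 7 + 31) = Gamma(287, 38).
The posterior predictive for a window of length T is Negative Binomial with variance T·α'·(β'+T)/β'² = 7·287·45/1444 = 90405/1444.

90405/1444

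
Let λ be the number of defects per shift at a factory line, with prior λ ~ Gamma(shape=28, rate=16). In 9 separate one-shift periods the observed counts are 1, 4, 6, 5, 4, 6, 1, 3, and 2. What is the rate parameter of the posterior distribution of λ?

Total count: 1 + 4 + 6 + 5 + 4 + 6 + 1 + 3 + 2 = 32.
Total exposure: 9 shifts.
Gamma(α, β) with Poisson data over total exposure Σt gives posterior Gamma(α+Σx, β+Σt) = Gamma(60, 25).

25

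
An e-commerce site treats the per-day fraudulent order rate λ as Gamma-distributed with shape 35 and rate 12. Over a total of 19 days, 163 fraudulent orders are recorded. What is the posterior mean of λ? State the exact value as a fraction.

Total count 163 over total exposure 19 days.
Conjugate update: add total count to the shape and total exposure to the rate, giving Gamma(198, 31).
Posterior mean = α'/β' = 198/31.

198/31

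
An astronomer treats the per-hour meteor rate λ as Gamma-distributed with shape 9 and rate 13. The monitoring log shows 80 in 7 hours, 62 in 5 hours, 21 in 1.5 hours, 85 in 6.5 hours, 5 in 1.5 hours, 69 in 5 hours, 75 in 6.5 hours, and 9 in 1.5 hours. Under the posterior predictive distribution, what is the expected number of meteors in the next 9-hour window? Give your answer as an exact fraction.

1494/19

Total count: 80 + 62 + 21 + 85 + 5 + 69 + 75 + 9 = 406.
Total exposure: 7 + 5 + 1.5 + 6.5 + 1.5 + 5 + 6.5 + 1.5 = 34.5 hours.
Gamma(α, β) with Poisson data over total exposure Σt gives posterior Gamma(α+Σx, β+Σt) = Gamma(415, 95/2).
Predictive mean over a 9-hour window = T·E[λ|data] = 9·415/(95/2) = 1494/19.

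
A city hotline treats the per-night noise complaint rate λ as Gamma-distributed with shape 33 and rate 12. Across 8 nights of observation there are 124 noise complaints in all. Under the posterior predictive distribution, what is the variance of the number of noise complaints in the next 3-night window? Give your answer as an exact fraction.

Total count 124 over total exposure 8 nights.
Posterior: α' = 33 + 124 = 157, β' = 12 + 8 = 20.
The posterior predictive for a window of length T is Negative Binomial with variance T·α'·(β'+T)/β'² = 3·157·23/400 = 10833/400.

10833/400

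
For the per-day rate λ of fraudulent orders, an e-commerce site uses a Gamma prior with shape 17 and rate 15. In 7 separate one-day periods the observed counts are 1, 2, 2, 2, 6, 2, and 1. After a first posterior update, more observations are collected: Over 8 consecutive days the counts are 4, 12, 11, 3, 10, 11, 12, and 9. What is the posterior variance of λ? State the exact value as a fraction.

Total count: 1 + 2 + 2 + 2 + 6 + 2 + 1 = 16.
Total exposure: 7 days.
After the first batch: Gamma(17 + 16, 15 + 7) = Gamma(33, 22).
Total count: 4 + 12 + 11 + 3 + 10 + 11 + 12 + 9 = 72.
Total exposure: 8 days.
After the second batch: Gamma(33 + 72, 22 + 8) = Gamma(105, 30).
Posterior variance = α'/β'² = 105/900 = 7/60.

7/60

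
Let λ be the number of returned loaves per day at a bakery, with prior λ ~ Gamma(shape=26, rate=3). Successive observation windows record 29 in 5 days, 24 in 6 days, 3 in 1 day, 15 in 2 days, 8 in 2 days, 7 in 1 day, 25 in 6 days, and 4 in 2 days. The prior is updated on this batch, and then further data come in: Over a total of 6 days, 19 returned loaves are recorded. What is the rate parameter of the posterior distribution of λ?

34

Total count: 29 + 24 + 3 + 15 + 8 + 7 + 25 + 4 = 115.
Total exposure: 5 + 6 + 1 + 2 + 2 + 1 + 6 + 2 = 25 days.
After the first batch: Gamma(26 + 115, 3 + 25) = Gamma(141, 28).
Total count 19 over total exposure 6 days.
After the second batch: Gamma(141 + 19, 28 + 6) = Gamma(160, 34).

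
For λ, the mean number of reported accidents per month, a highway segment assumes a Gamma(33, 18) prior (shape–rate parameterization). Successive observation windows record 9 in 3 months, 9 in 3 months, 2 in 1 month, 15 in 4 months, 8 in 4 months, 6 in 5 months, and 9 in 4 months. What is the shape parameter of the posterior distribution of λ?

91

Total count: 9 + 9 + 2 + 15 + 8 + 6 + 9 = 58.
Total exposure: 3 + 3 + 1 + 4 + 4 + 5 + 4 = 24 months.
The Gamma prior is conjugate for the Poisson rate, so λ | data ~ Gamma(33+58, 18+24) = Gamma(91, 42).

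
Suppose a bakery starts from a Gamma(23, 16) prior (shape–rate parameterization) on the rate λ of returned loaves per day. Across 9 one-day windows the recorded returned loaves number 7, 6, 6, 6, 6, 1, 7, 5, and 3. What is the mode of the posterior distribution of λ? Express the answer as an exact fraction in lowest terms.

Total count: 7 + 6 + 6 + 6 + 6 + 1 + 7 + 5 + 3 = 47.
Total exposure: 9 days.
Posterior: α' = 23 + 47 = 70, β' = 16 + 9 = 25.
Posterior mode = (α'−1)/β' = 69/25.

69/25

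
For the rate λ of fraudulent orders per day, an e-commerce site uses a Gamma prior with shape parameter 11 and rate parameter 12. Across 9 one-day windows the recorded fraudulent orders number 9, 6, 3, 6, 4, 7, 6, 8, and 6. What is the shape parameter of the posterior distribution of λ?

66

Total count: 9 + 6 + 3 + 6 + 4 + 7 + 6 + 8 + 6 = 55.
Total exposure: 9 days.
The Gamma prior is conjugate for the Poisson rate, so λ | data ~ Gamma(11+55, 12+9) = Gamma(66, 21).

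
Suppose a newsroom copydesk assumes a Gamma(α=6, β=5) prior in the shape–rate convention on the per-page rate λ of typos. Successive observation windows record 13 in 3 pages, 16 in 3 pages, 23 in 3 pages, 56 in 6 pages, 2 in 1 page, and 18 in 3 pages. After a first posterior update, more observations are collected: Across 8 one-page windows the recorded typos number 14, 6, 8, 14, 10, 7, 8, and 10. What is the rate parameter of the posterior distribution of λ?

Total count: 13 + 16 + 23 + 56 + 2 + 18 = 128.
Total exposure: 3 + 3 + 3 + 6 + 1 + 3 = 19 pages.
After the first batch: Gamma(6 + 128, 5 + 19) = Gamma(134, 24).
Total count: 14 + 6 + 8 + 14 + 10 + 7 + 8 + 10 = 77.
Total exposure: 8 pages.
After the second batch: Gamma(134 + 77, 24 + 8) = Gamma(211, 32).

32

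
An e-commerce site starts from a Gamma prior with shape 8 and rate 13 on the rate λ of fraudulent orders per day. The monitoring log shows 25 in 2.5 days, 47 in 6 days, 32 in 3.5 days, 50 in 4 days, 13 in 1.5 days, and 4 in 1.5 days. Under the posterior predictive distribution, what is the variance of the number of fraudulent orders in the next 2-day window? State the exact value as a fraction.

Total count: 25 + 47 + 32 + 50 + 13 + 4 = 171.
Total exposure: 2.5 + 6 + 3.5 + 4 + 1.5 + 1.5 = 19 days.
Posterior: α' = 8 + 171 = 179, β' = 13 + 19 = 32.
The posterior predictive for a window of length T is Negative Binomial with variance T·α'·(β'+T)/β'² = 2·179·34/1024 = 3043/256.

3043/256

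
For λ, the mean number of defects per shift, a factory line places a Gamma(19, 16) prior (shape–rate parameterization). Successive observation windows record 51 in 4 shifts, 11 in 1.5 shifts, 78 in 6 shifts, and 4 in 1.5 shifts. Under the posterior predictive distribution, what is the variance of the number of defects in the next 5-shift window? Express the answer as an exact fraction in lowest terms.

27710/841

Total count: 51 + 11 + 78 + 4 = 144.
Total exposure: 4 + 1.5 + 6 + 1.5 = 13 shifts.
Posterior: α' = 19 + 144 = 163, β' = 16 + 13 = 29.
The posterior predictive for a window of length T is Negative Binomial with variance T·α'·(β'+T)/β'² = 5·163·34/841 = 27710/841.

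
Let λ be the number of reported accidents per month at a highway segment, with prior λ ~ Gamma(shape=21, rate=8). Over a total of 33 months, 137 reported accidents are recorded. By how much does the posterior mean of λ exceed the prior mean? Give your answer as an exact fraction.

Total count 137 over total exposure 33 months.
Posterior: α' = 21 + 137 = 158, β' = 8 + 33 = 41.
Posterior mean = 158/41 = 158/41; prior mean = 21/8 = 21/8. Difference = 158/41 − 21/8 = 403/328.

403/328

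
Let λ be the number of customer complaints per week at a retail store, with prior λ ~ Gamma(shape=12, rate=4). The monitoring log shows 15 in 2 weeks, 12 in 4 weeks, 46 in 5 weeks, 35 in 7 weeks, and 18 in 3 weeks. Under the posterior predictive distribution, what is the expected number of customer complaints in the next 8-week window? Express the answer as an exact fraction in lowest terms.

Total count: 15 + 12 + 46 + 35 + 18 = 126.
Total exposure: 2 + 4 + 5 + 7 + 3 = 21 weeks.
Conjugate update: add total count to the shape and total exposure to the rate, giving Gamma(138, 25).
Predictive mean over an 8-week window = T·E[λ|data] = 8·138/25 = 1104/25.

1104/25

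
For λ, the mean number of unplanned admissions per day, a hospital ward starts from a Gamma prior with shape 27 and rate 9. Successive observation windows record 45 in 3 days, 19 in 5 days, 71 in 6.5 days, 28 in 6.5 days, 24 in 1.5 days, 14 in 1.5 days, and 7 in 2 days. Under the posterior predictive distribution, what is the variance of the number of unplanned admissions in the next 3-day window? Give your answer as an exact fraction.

5358/245

Total count: 45 + 19 + 71 + 28 + 24 + 14 + 7 = 208.
Total exposure: 3 + 5 + 6.5 + 6.5 + 1.5 + 1.5 + 2 = 26 days.
Gamma(α, β) with Poisson data over total exposure Σt gives posterior Gamma(α+Σx, β+Σt) = Gamma(235, 35).
The posterior predictive for a window of length T is Negative Binomial with variance T·α'·(β'+T)/β'² = 3·235·38/1225 = 5358/245.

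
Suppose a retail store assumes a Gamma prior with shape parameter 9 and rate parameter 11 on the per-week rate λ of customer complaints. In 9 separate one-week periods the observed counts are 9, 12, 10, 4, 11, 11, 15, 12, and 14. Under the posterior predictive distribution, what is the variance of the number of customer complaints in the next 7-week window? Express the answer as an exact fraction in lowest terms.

20223/400

Total count: 9 + 12 + 10 + 4 + 11 + 11 + 15 + 12 + 14 = 98.
Total exposure: 9 weeks.
Gamma(α, β) with Poisson data over total exposure Σt gives posterior Gamma(α+Σx, β+Σt) = Gamma(107, 20).
The posterior predictive for a window of length T is Negative Binomial with variance T·α'·(β'+T)/β'² = 7·107·27/400 = 20223/400.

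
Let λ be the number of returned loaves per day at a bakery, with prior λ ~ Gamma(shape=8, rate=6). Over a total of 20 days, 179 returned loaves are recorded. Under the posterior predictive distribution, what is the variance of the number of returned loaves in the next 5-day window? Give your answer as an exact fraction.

28985/676

Total count 179 over total exposure 20 days.
Gamma(α, β) with Poisson data over total exposure Σt gives posterior Gamma(α+Σx, β+Σt) = Gamma(187, 26).
The posterior predictive for a window of length T is Negative Binomial with variance T·α'·(β'+T)/β'² = 5·187·31/676 = 28985/676.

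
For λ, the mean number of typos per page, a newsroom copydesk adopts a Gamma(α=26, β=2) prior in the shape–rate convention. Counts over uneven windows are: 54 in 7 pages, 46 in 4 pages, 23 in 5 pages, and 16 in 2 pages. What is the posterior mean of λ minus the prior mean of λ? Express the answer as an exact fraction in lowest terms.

-19/4

Total count: 54 + 46 + 23 + 16 = 139.
Total exposure: 7 + 4 + 5 + 2 = 18 pages.
By Gamma–Poisson conjugacy, the posterior is Gamma(α + Σx, β + Σt) = Gamma(26 + 139, 2 + 18) = Gamma(165, 20).
Posterior mean = 165/20 = 33/4; prior mean = 26/2 = 13. Difference = 33/4 − 13 = -19/4.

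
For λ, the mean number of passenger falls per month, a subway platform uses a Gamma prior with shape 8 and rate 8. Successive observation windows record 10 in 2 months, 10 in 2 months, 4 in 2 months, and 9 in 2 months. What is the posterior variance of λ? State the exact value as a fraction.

Total count: 10 + 10 + 4 + 9 = 33.
Total exposure: 2 + 2 + 2 + 2 = 8 months.
By Gamma–Poisson conjugacy, the posterior is Gamma(α + Σx, β + Σt) = Gamma(8 + 33, 8 + 8) = Gamma(41, 16).
Posterior variance = α'/β'² = 41/256.

41/256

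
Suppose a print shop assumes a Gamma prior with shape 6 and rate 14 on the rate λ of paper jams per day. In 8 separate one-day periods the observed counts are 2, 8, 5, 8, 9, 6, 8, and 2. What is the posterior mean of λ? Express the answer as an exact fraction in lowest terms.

27/11

Total count: 2 + 8 + 5 + 8 + 9 + 6 + 8 + 2 = 48.
Total exposure: 8 days.
The Gamma prior is conjugate for the Poisson rate, so λ | data ~ Gamma(6+48, 14+8) = Gamma(54, 22).
Posterior mean = α'/β' = 54/22 = 27/11.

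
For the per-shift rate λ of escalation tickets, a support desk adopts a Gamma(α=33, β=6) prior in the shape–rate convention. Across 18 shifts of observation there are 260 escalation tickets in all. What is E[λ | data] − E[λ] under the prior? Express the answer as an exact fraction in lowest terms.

Total count 260 over total exposure 18 shifts.
Conjugate update: add total count to the shape and total exposure to the rate, giving Gamma(293, 24).
Posterior mean = 293/24 = 293/24; prior mean = 33/6 = 11/2. Difference = 293/24 − 11/2 = 161/24.

161/24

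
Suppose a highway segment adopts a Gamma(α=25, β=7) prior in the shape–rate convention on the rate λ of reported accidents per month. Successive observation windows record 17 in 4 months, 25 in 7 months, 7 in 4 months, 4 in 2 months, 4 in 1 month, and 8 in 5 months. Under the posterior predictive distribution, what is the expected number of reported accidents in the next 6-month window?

Total count: 17 + 25 + 7 + 4 + 4 + 8 = 65.
Total exposure: 4 + 7 + 4 + 2 + 1 + 5 = 23 months.
Posterior: α' = 25 + 65 = 90, β' = 7 + 23 = 30.
Predictive mean over a 6-month window = T·E[λ|data] = 6·90/30 = 18.

18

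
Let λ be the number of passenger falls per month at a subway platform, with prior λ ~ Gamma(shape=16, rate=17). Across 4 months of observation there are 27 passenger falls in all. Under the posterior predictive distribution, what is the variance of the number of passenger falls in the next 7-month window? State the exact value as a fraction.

Total count 27 over total exposure 4 months.
Gamma(α, β) with Poisson data over total exposure Σt gives posterior Gamma(α+Σx, β+Σt) = Gamma(43, 21).
The posterior predictive for a window of length T is Negative Binomial with variance T·α'·(β'+T)/β'² = 7·43·28/441 = 172/9.

172/9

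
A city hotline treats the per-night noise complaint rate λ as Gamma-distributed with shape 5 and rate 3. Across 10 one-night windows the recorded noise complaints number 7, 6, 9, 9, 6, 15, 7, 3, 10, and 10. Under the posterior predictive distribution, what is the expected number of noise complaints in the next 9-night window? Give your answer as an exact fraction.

Total count: 7 + 6 + 9 + 9 + 6 + 15 + 7 + 3 + 10 + 10 = 82.
Total exposure: 10 nights.
Posterior: α' = 5 + 82 = 87, β' = 3 + 10 = 13.
Predictive mean over a 9-night window = T·E[λ|data] = 9·87/13 = 783/13.

783/13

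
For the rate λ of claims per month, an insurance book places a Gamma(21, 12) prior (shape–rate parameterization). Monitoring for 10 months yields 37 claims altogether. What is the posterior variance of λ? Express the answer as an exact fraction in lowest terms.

29/242

Total count 37 over total exposure 10 months.
Conjugate update: add total count to the shape and total exposure to the rate, giving Gamma(58, 22).
Posterior variance = α'/β'² = 58/484 = 29/242.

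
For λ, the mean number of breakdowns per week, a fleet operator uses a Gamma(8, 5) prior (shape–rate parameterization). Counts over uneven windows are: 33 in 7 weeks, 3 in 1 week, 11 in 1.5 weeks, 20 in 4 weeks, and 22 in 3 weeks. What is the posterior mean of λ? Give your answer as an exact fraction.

194/43

Total count: 33 + 3 + 11 + 20 + 22 = 89.
Total exposure: 7 + 1 + 1.5 + 4 + 3 = 16.5 weeks.
Posterior: α' = 8 + 89 = 97, β' = 5 + 16.5 = 43/2.
Posterior mean = α'/β' = 97/(43/2) = 194/43.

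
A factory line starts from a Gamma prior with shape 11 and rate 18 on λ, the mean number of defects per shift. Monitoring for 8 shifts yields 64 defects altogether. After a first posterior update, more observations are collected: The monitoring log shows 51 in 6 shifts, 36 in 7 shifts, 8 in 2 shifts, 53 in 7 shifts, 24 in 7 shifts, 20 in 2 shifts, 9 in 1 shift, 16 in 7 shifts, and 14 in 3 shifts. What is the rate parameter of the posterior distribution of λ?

68

Total count 64 over total exposure 8 shifts.
After the first batch: Gamma(11 + 64, 18 + 8) = Gamma(75, 26).
Total count: 51 + 36 + 8 + 53 + 24 + 20 + 9 + 16 + 14 = 231.
Total exposure: 6 + 7 + 2 + 7 + 7 + 2 + 1 + 7 + 3 = 42 shifts.
After the second batch: Gamma(75 + 231, 26 + 42) = Gamma(306, 68).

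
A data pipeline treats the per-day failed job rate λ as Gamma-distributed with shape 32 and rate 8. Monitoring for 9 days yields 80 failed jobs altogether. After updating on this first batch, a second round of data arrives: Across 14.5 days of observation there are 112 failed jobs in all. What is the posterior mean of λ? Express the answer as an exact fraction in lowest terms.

Total count 80 over total exposure 9 days.
After the first batch: Gamma(32 + 80, 8 + 9) = Gamma(112, 17).
Total count 112 over total exposure 14.5 days.
After the second batch: Gamma(112 + 112, 17 + 14.5) = Gamma(224, 63/2).
Posterior mean = α'/β' = 224/(63/2) = 64/9.

64/9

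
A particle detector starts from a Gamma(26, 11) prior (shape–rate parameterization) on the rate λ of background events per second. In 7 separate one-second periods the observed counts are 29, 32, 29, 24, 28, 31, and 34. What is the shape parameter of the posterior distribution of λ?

Total count: 29 + 32 + 29 + 24 + 28 + 31 + 34 = 207.
Total exposure: 7 seconds.
Gamma(α, β) with Poisson data over total exposure Σt gives posterior Gamma(α+Σx, β+Σt) = Gamma(233, 18).

233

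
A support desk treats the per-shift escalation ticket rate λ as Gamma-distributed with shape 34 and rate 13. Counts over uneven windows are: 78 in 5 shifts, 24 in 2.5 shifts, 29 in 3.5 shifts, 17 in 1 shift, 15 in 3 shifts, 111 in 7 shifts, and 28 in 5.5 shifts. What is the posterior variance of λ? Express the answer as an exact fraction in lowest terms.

448/2187

Total count: 78 + 24 + 29 + 17 + 15 + 111 + 28 = 302.
Total exposure: 5 + 2.5 + 3.5 + 1 + 3 + 7 + 5.5 = 27.5 shifts.
By Gamma–Poisson conjugacy, the posterior is Gamma(α + Σx, β + Σt) = Gamma(34 + 302, 13 + 27.5) = Gamma(336, 81/2).
Posterior variance = α'/β'² = 336/(6561/4) = 448/2187.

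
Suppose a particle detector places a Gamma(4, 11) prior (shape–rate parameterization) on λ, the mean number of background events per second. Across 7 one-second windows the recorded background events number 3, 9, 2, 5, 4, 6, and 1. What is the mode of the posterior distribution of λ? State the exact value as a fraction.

Total count: 3 + 9 + 2 + 5 + 4 + 6 + 1 = 30.
Total exposure: 7 seconds.
Gamma(α, β) with Poisson data over total exposure Σt gives posterior Gamma(α+Σx, β+Σt) = Gamma(34, 18).
Posterior mode = (α'−1)/β' = 33/18 = 11/6.

11/6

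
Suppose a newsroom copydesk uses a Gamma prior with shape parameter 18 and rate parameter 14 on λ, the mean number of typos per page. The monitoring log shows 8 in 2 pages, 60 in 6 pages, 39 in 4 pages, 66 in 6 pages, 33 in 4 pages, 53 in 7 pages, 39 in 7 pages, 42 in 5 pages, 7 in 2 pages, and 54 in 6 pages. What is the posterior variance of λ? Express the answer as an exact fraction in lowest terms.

419/3969

Total count: 8 + 60 + 39 + 66 + 33 + 53 + 39 + 42 + 7 + 54 = 401.
Total exposure: 2 + 6 + 4 + 6 + 4 + 7 + 7 + 5 + 2 + 6 = 49 pages.
By Gamma–Poisson conjugacy, the posterior is Gamma(α + Σx, β + Σt) = Gamma(18 + 401, 14 + 49) = Gamma(419, 63).
Posterior variance = α'/β'² = 419/3969.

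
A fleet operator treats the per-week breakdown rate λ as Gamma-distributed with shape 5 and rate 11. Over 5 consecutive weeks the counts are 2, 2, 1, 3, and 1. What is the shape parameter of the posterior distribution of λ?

Total count: 2 + 2 + 1 + 3 + 1 = 9.
Total exposure: 5 weeks.
Posterior: α' = 5 + 9 = 14, β' = 11 + 5 = 16.

14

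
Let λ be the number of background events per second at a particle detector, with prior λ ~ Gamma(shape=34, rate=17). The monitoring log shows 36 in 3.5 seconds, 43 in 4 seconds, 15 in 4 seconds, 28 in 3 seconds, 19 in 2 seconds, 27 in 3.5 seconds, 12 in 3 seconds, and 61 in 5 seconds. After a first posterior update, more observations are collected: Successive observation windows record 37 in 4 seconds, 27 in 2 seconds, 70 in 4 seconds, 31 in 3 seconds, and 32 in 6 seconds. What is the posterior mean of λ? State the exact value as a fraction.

Total count: 36 + 43 + 15 + 28 + 19 + 27 + 12 + 61 = 241.
Total exposure: 3.5 + 4 + 4 + 3 + 2 + 3.5 + 3 + 5 = 28 seconds.
After the first batch: Gamma(34 + 241, 17 + 28) = Gamma(275, 45).
Total count: 37 + 27 + 70 + 31 + 32 = 197.
Total exposure: 4 + 2 + 4 + 3 + 6 = 19 seconds.
After the second batch: Gamma(275 + 197, 45 + 19) = Gamma(472, 64).
Posterior mean = α'/β' = 472/64 = 59/8.

59/8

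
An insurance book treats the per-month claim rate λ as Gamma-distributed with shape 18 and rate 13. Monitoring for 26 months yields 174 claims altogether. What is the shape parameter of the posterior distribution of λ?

Total count 174 over total exposure 26 months.
Posterior: α' = 18 + 174 = 192, β' = 13 + 26 = 39.

192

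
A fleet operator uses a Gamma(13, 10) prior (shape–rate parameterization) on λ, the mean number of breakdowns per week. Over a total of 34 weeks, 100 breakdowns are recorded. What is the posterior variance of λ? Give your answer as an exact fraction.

Total count 100 over total exposure 34 weeks.
Gamma(α, β) with Poisson data over total exposure Σt gives posterior Gamma(α+Σx, β+Σt) = Gamma(113, 44).
Posterior variance = α'/β'² = 113/1936.

113/1936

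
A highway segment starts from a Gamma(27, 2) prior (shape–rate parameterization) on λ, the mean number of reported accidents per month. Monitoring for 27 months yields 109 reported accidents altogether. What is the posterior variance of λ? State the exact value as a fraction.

Total count 109 over total exposure 27 months.
The Gamma prior is conjugate for the Poisson rate, so λ | data ~ Gamma(27+109, 2+27) = Gamma(136, 29).
Posterior variance = α'/β'² = 136/841.

136/841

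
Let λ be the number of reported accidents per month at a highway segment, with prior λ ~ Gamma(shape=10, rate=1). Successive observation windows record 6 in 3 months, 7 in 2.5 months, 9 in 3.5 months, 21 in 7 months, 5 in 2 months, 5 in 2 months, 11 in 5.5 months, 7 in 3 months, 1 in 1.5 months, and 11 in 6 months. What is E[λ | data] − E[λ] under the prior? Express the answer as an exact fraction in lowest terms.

-277/37

Total count: 6 + 7 + 9 + 21 + 5 + 5 + 11 + 7 + 1 + 11 = 83.
Total exposure: 3 + 2.5 + 3.5 + 7 + 2 + 2 + 5.5 + 3 + 1.5 + 6 = 36 months.
The Gamma prior is conjugate for the Poisson rate, so λ | data ~ Gamma(10+83, 1+36) = Gamma(93, 37).
Posterior mean = 93/37 = 93/37; prior mean = 10/1 = 10. Difference = 93/37 − 10 = -277/37.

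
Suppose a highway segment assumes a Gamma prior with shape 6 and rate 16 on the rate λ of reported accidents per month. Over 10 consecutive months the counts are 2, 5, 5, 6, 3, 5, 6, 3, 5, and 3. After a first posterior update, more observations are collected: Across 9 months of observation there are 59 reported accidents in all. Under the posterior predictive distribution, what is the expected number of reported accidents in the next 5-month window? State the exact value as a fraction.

Total count: 2 + 5 + 5 + 6 + 3 + 5 + 6 + 3 + 5 + 3 = 43.
Total exposure: 10 months.
After the first batch: Gamma(6 + 43, 16 + 10) = Gamma(49, 26).
Total count 59 over total exposure 9 months.
After the second batch: Gamma(49 + 59, 26 + 9) = Gamma(108, 35).
Predictive mean over a 5-month window = T·E[λ|data] = 5·108/35 = 108/7.

108/7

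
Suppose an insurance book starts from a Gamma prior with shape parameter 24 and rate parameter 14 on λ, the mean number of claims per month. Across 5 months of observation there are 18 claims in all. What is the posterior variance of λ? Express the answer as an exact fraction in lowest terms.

42/361

Total count 18 over total exposure 5 months.
The Gamma prior is conjugate for the Poisson rate, so λ | data ~ Gamma(24+18, 14+5) = Gamma(42, 19).
Posterior variance = α'/β'² = 42/361.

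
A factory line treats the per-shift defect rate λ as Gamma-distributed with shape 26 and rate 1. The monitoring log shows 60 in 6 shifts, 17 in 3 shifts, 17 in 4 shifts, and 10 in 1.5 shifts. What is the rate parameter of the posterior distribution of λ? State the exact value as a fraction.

31/2

Total count: 60 + 17 + 17 + 10 = 104.
Total exposure: 6 + 3 + 4 + 1.5 = 14.5 shifts.
The Gamma prior is conjugate for the Poisson rate, so λ | data ~ Gamma(26+104, 1+14.5) = Gamma(130, 31/2).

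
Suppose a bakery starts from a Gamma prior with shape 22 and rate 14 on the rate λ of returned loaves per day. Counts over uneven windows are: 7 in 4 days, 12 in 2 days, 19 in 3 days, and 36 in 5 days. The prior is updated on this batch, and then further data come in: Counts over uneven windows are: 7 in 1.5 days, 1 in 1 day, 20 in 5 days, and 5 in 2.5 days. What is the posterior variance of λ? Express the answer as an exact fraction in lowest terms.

Total count: 7 + 12 + 19 + 36 = 74.
Total exposure: 4 + 2 + 3 + 5 = 14 days.
After the first batch: Gamma(22 + 74, 14 + 14) = Gamma(96, 28).
Total count: 7 + 1 + 20 + 5 = 33.
Total exposure: 1.5 + 1 + 5 + 2.5 = 10 days.
After the second batch: Gamma(96 + 33, 28 + 10) = Gamma(129, 38).
Posterior variance = α'/β'² = 129/1444.

129/1444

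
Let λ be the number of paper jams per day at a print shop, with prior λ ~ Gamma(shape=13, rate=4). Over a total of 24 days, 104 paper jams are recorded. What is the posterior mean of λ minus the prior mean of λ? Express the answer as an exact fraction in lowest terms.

Total count 104 over total exposure 24 days.
By Gamma–Poisson conjugacy, the posterior is Gamma(α + Σx, β + Σt) = Gamma(13 + 104, 4 + 24) = Gamma(117, 28).
Posterior mean = 117/28 = 117/28; prior mean = 13/4 = 13/4. Difference = 117/28 − 13/4 = 13/14.

13/14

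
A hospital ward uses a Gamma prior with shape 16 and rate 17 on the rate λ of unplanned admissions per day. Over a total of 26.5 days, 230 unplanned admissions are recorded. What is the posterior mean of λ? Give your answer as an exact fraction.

Total count 230 over total exposure 26.5 days.
The Gamma prior is conjugate for the Poisson rate, so λ | data ~ Gamma(16+230, 17+26.5) = Gamma(246, 87/2).
Posterior mean = α'/β' = 246/(87/2) = 164/29.

164/29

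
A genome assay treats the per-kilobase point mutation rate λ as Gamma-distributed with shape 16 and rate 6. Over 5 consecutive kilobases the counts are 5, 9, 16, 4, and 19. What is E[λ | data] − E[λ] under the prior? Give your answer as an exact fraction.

119/33

Total count: 5 + 9 + 16 + 4 + 19 = 53.
Total exposure: 5 kilobases.
The Gamma prior is conjugate for the Poisson rate, so λ | data ~ Gamma(16+53, 6+5) = Gamma(69, 11).
Posterior mean = 69/11 = 69/11; prior mean = 16/6 = 8/3. Difference = 69/11 − 8/3 = 119/33.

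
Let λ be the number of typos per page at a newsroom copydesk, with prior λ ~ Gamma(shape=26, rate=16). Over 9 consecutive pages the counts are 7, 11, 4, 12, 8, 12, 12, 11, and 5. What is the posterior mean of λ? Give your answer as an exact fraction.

108/25

Total count: 7 + 11 + 4 + 12 + 8 + 12 + 12 + 11 + 5 = 82.
Total exposure: 9 pages.
The Gamma prior is conjugate for the Poisson rate, so λ | data ~ Gamma(26+82, 16+9) = Gamma(108, 25).
Posterior mean = α'/β' = 108/25.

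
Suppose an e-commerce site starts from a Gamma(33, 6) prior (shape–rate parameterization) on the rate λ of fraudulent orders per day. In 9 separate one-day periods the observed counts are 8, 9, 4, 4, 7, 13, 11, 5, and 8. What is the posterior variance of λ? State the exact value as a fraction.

Total count: 8 + 9 + 4 + 4 + 7 + 13 + 11 + 5 + 8 = 69.
Total exposure: 9 days.
Posterior: α' = 33 + 69 = 102, β' = 6 + 9 = 15.
Posterior variance = α'/β'² = 102/225 = 34/75.

34/75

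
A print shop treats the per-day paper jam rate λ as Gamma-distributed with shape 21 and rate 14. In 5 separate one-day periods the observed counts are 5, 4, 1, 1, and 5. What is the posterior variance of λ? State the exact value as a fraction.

Total count: 5 + 4 + 1 + 1 + 5 = 16.
Total exposure: 5 days.
By Gamma–Poisson conjugacy, the posterior is Gamma(α + Σx, β + Σt) = Gamma(21 + 16, 14 + 5) = Gamma(37, 19).
Posterior variance = α'/β'² = 37/361.

37/361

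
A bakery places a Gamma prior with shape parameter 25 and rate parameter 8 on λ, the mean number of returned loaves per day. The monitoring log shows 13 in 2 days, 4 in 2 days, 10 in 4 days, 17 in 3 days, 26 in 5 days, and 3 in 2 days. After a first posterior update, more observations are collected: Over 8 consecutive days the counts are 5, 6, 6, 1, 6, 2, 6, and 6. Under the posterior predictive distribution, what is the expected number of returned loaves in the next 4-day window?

16

Total count: 13 + 4 + 10 + 17 + 26 + 3 = 73.
Total exposure: 2 + 2 + 4 + 3 + 5 + 2 = 18 days.
After the first batch: Gamma(25 + 73, 8 + 18) = Gamma(98, 26).
Total count: 5 + 6 + 6 + 1 + 6 + 2 + 6 + 6 = 38.
Total exposure: 8 days.
After the second batch: Gamma(98 + 38, 26 + 8) = Gamma(136, 34).
Predictive mean over a 4-day window = T·E[λ|data] = 4·136/34 = 16.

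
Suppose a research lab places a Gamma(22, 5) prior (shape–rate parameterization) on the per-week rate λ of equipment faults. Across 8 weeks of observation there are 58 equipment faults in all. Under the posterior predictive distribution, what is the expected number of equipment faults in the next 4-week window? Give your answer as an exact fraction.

Total count 58 over total exposure 8 weeks.
Gamma(α, β) with Poisson data over total exposure Σt gives posterior Gamma(α+Σx, β+Σt) = Gamma(80, 13).
Predictive mean over a 4-week window = T·E[λ|data] = 4·80/13 = 320/13.

320/13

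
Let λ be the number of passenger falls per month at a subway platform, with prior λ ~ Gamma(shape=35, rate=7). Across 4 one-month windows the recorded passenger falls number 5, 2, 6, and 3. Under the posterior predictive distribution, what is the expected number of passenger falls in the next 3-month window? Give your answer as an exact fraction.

Total count: 5 + 2 + 6 + 3 = 16.
Total exposure: 4 months.
By Gamma–Poisson conjugacy, the posterior is Gamma(α + Σx, β + Σt) = Gamma(35 + 16, 7 + 4) = Gamma(51, 11).
Predictive mean over a 3-month window = T·E[λ|data] = 3·51/11 = 153/11.

153/11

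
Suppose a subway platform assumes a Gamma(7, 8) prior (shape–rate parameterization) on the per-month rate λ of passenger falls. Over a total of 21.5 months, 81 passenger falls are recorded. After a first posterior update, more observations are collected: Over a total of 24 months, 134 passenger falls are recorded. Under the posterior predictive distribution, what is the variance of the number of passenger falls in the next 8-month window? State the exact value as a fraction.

Total count 81 over total exposure 21.5 months.
After the first batch: Gamma(7 + 81, 8 + 21.5) = Gamma(88, 59/2).
Total count 134 over total exposure 24 months.
After the second batch: Gamma(88 + 134, 59/2 + 24) = Gamma(222, 107/2).
The posterior predictive for a window of length T is Negative Binomial with variance T·α'·(β'+T)/β'² = 8·222·(123/2)/(11449/4) = 436896/11449.

436896/11449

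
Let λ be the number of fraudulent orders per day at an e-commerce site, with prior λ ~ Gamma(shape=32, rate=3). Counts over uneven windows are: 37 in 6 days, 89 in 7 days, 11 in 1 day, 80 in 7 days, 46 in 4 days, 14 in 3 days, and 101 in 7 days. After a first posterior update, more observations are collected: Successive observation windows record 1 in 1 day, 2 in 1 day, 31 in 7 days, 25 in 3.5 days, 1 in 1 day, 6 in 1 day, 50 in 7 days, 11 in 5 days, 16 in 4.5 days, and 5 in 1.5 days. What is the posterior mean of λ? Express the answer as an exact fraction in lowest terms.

Total count: 37 + 89 + 11 + 80 + 46 + 14 + 101 = 378.
Total exposure: 6 + 7 + 1 + 7 + 4 + 3 + 7 = 35 days.
After the first batch: Gamma(32 + 378, 3 + 35) = Gamma(410, 38).
Total count: 1 + 2 + 31 + 25 + 1 + 6 + 50 + 11 + 16 + 5 = 148.
Total exposure: 1 + 1 + 7 + 3.5 + 1 + 1 + 7 + 5 + 4.5 + 1.5 = 32.5 days.
After the second batch: Gamma(410 + 148, 38 + 32.5) = Gamma(558, 141/2).
Posterior mean = α'/β' = 558/(141/2) = 372/47.

372/47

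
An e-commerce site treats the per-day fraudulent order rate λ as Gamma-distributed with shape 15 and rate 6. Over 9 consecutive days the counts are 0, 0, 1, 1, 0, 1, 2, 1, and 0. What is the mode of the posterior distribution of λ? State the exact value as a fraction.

4/3

Total count: 0 + 0 + 1 + 1 + 0 + 1 + 2 + 1 + 0 = 6.
Total exposure: 9 days.
Posterior: α' = 15 + 6 = 21, β' = 6 + 9 = 15.
Posterior mode = (α'−1)/β' = 20/15 = 4/3.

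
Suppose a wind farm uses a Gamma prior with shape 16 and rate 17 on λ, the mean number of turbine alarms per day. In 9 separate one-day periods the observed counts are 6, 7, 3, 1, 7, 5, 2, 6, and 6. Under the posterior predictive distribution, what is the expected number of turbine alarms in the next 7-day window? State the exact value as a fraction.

Total count: 6 + 7 + 3 + 1 + 7 + 5 + 2 + 6 + 6 = 43.
Total exposure: 9 days.
By Gamma–Poisson conjugacy, the posterior is Gamma(α + Σx, β + Σt) = Gamma(16 + 43, 17 + 9) = Gamma(59, 26).
Predictive mean over a 7-day window = T·E[λ|data] = 7·59/26 = 413/26.

413/26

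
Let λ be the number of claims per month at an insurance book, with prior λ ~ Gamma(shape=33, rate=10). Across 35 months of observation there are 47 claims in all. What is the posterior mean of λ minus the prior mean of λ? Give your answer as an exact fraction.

Total count 47 over total exposure 35 months.
The Gamma prior is conjugate for the Poisson rate, so λ | data ~ Gamma(33+47, 10+35) = Gamma(80, 45).
Posterior mean = 80/45 = 16/9; prior mean = 33/10 = 33/10. Difference = 16/9 − 33/10 = -137/90.

-137/90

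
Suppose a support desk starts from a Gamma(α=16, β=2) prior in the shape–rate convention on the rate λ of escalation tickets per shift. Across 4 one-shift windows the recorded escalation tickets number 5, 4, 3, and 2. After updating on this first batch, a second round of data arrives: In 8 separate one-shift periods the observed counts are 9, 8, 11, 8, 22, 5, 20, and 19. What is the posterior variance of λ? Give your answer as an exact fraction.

33/49

Total count: 5 + 4 + 3 + 2 = 14.
Total exposure: 4 shifts.
After the first batch: Gamma(16 + 14, 2 + 4) = Gamma(30, 6).
Total count: 9 + 8 + 11 + 8 + 22 + 5 + 20 + 19 = 102.
Total exposure: 8 shifts.
After the second batch: Gamma(30 + 102, 6 + 8) = Gamma(132, 14).
Posterior variance = α'/β'² = 132/196 = 33/49.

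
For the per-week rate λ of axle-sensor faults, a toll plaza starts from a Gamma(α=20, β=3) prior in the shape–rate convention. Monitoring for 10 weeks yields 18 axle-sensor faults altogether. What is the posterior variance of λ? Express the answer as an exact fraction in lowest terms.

Total count 18 over total exposure 10 weeks.
Conjugate update: add total count to the shape and total exposure to the rate, giving Gamma(38, 13).
Posterior variance = α'/β'² = 38/169.

38/169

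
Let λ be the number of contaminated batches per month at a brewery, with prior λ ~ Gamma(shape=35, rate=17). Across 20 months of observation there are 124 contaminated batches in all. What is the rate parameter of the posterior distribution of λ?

Total count 124 over total exposure 20 months.
Gamma(α, β) with Poisson data over total exposure Σt gives posterior Gamma(α+Σx, β+Σt) = Gamma(159, 37).

37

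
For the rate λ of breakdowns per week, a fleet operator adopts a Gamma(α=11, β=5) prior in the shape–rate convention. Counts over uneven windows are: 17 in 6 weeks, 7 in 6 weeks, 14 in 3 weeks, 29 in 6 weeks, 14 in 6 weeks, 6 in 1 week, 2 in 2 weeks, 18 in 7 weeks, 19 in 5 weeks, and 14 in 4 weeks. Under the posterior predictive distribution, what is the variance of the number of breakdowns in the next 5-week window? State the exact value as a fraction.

Total count: 17 + 7 + 14 + 29 + 14 + 6 + 2 + 18 + 19 + 14 = 140.
Total exposure: 6 + 6 + 3 + 6 + 6 + 1 + 2 + 7 + 5 + 4 = 46 weeks.
Posterior: α' = 11 + 140 = 151, β' = 5 + 46 = 51.
The posterior predictive for a window of length T is Negative Binomial with variance T·α'·(β'+T)/β'² = 5·151·56/2601 = 42280/2601.

42280/2601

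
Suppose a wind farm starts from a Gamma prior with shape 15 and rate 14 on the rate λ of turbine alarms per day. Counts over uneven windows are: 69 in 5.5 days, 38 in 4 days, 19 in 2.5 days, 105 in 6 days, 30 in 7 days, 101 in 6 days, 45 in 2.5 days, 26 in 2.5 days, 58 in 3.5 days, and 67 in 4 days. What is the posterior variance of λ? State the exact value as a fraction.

2292/13225

Total count: 69 + 38 + 19 + 105 + 30 + 101 + 45 + 26 + 58 + 67 = 558.
Total exposure: 5.5 + 4 + 2.5 + 6 + 7 + 6 + 2.5 + 2.5 + 3.5 + 4 = 43.5 days.
Posterior: α' = 15 + 558 = 573, β' = 14 + 43.5 = 115/2.
Posterior variance = α'/β'² = 573/(13225/4) = 2292/13225.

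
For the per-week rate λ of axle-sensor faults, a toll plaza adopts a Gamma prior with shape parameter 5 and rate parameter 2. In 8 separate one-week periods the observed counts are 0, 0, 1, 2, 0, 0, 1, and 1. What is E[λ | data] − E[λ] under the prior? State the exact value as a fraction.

-3/2

Total count: 0 + 0 + 1 + 2 + 0 + 0 + 1 + 1 = 5.
Total exposure: 8 weeks.
Conjugate update: add total count to the shape and total exposure to the rate, giving Gamma(10, 10).
Posterior mean = 10/10 = 1; prior mean = 5/2 = 5/2. Difference = 1 − 5/2 = -3/2.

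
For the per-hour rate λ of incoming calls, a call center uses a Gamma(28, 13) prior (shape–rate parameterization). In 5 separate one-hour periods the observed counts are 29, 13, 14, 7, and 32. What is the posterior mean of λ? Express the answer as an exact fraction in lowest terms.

Total count: 29 + 13 + 14 + 7 + 32 = 95.
Total exposure: 5 hours.
Gamma(α, β) with Poisson data over total exposure Σt gives posterior Gamma(α+Σx, β+Σt) = Gamma(123, 18).
Posterior mean = α'/β' = 123/18 = 41/6.

41/6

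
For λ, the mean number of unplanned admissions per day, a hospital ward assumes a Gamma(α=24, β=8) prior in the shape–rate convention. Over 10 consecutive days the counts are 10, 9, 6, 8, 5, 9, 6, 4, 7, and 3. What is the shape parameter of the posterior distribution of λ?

Total count: 10 + 9 + 6 + 8 + 5 + 9 + 6 + 4 + 7 + 3 = 67.
Total exposure: 10 days.
Posterior: α' = 24 + 67 = 91, β' = 8 + 10 = 18.

91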